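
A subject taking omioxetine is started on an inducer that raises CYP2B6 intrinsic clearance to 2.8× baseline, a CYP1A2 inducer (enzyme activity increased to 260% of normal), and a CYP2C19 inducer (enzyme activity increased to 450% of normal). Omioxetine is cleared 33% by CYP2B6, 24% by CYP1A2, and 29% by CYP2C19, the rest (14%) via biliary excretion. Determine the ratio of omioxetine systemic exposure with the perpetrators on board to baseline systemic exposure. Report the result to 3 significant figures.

0.334

The CYP2B6 pathway (33% of clearance) rises to 2.8× activity: 0.33 × 2.8 = 0.924.
The CYP1A2 pathway (24% of clearance) is boosted to 2.6× activity: 0.24 × 2.6 = 0.624.
The CYP2C19 pathway (29% of clearance) increases to 4.5× activity: 0.29 × 4.5 = 1.305.
The remaining 14% of clearance is unaffected.
CL_new/CL_old = 0.924 + 0.624 + 1.305 + 0.14 = 2.993.
Because systemic exposure varies inversely with clearance, the combined effect is 1 / 2.993 = 0.334.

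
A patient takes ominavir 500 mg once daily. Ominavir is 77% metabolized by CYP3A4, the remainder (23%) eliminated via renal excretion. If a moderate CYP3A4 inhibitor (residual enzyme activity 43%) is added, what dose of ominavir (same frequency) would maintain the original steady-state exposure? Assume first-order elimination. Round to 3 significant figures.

281 mg

The CYP3A4 pathway (77% of clearance) is reduced to 0.43× activity: 0.77 × 0.43 = 0.3311.
The remaining 23% of clearance is unaffected.
New clearance relative to baseline: 0.3311 + 0.23 = 0.5611.
To maintain the same steady-state level, dose must scale with clearance: new dose = 500 × 0.5611 = 281 mg.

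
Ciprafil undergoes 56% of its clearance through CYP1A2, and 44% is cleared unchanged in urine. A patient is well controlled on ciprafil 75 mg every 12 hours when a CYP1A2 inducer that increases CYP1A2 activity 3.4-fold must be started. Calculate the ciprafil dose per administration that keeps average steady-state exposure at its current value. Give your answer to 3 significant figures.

176 mg

The CYP1A2 pathway (56% of clearance) rises to 3.4× activity: 0.56 × 3.4 = 1.904.
The remaining 44% of clearance is unaffected.
CL_new/CL_old = 1.904 + 0.44 = 2.344.
To maintain the same steady-state level, dose must scale with clearance: new dose = 75 × 2.344 = 176 mg.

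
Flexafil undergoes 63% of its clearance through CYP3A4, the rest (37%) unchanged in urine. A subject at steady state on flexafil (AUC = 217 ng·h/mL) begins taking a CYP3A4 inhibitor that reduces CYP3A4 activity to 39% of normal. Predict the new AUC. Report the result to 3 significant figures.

352 ng·h/mL

The CYP3A4 pathway (63% of clearance) is reduced to 0.39× activity: 0.63 × 0.39 = 0.2457.
The remaining 37% of clearance is unaffected.
CL_new/CL_old = 0.2457 + 0.37 = 0.6157.
AUC ∝ 1/CL, so new value = 217 / 0.6157 = 352 ng·h/mL.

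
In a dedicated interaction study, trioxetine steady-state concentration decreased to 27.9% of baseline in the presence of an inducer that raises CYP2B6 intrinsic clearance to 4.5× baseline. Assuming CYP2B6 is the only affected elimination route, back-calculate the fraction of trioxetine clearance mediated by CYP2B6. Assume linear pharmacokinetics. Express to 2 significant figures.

0.74

Call the CYP2B6 fraction fm. After the interaction, CL_new/CL_old = fm × 4.5 + (1 − fm).
Steady-state concentration ratio = 1 / (new CL fraction), so new CL fraction = 1 / 0.279 = 3.584.
fm × 4.5 + 1 − fm = 3.584  ⇒  fm × (4.5 − 1) = 2.584  ⇒  fm = 0.74.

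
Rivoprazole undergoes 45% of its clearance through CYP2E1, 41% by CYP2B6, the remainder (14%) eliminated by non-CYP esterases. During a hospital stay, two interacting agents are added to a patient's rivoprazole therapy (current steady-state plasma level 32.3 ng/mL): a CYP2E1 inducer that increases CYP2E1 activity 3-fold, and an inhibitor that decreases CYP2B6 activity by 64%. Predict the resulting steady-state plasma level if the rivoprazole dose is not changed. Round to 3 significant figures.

The CYP2E1 pathway (45% of clearance) rises to 3× activity: 0.45 × 3 = 1.35.
The CYP2B6 pathway (41% of clearance) falls to 0.36× activity: 0.41 × 0.36 = 0.1476.
The remaining 14% of clearance is unaffected.
CL_new/CL_old = 1.35 + 0.1476 + 0.14 = 1.6376.
Steady-state plasma level ∝ 1/CL: new value = 32.3 / 1.6376 = 19.7 ng/mL.

19.7 ng/mL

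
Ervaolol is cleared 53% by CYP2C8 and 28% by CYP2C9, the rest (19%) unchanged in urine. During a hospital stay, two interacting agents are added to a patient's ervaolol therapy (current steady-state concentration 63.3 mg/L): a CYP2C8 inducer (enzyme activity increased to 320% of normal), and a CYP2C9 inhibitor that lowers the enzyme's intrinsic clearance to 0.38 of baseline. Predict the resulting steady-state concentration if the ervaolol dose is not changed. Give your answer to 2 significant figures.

32 mg/L

CYP2C8: 0.53 × 3.2 = 1.696
CYP2C9: 0.28 × 0.38 = 0.1064
Other: 0.19 (unchanged)
New clearance relative to baseline: 1.696 + 0.1064 + 0.19 = 1.9924.
Dividing the baseline by the relative clearance: 63.3 / 1.9924 = 32 mg/L.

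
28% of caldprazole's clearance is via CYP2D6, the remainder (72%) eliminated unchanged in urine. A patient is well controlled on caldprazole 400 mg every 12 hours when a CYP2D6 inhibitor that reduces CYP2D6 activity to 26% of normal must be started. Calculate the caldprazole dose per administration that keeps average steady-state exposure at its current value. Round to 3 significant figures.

317 mg

The CYP2D6 pathway (28% of clearance) is reduced to 0.26× activity: 0.28 × 0.26 = 0.0728.
Non-CYP routes (72%) are unchanged.
CL_new/CL_old = 0.0728 + 0.72 = 0.7928.
To maintain the same steady-state level, dose must scale with clearance: new dose = 400 × 0.7928 = 317 mg.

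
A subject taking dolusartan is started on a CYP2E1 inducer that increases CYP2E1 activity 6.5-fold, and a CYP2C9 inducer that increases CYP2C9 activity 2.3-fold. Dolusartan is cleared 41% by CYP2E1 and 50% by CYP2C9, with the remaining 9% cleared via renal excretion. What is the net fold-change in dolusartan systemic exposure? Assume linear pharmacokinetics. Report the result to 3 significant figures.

The CYP2E1 pathway (41% of clearance) is boosted to 6.5× activity: 0.41 × 6.5 = 2.665.
The CYP2C9 pathway (50% of clearance) increases to 2.3× activity: 0.5 × 2.3 = 1.15.
The remaining 9% of clearance is unaffected.
CL_new/CL_old = 2.665 + 1.15 + 0.09 = 3.905.
Systemic exposure ∝ 1/CL: fold-change = 1 / 3.905 = 0.256.

0.256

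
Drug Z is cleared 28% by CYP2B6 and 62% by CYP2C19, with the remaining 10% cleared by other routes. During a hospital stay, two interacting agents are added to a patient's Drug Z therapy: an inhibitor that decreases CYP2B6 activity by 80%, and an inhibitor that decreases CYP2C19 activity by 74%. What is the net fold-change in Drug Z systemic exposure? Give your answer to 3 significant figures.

3.15

CYP2B6: 0.28 × 0.2 = 0.056
CYP2C19: 0.62 × 0.26 = 0.1612
Other: 0.1 (unchanged)
Relative clearance = 0.056 + 0.1612 + 0.1 = 0.3172.
Systemic exposure ∝ 1/CL: fold-change = 1 / 0.3172 = 3.15.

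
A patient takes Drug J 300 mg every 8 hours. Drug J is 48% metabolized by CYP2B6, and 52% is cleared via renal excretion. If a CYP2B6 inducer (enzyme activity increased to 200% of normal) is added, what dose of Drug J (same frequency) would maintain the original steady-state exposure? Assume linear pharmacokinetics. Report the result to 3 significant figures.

444 mg

CYP2B6: 0.48 × 2 = 0.96
Other: 0.52 (unchanged)
CL_new/CL_old = 0.96 + 0.52 = 1.48.
To maintain the same steady-state level, dose must scale with clearance: new dose = 300 × 1.48 = 444 mg.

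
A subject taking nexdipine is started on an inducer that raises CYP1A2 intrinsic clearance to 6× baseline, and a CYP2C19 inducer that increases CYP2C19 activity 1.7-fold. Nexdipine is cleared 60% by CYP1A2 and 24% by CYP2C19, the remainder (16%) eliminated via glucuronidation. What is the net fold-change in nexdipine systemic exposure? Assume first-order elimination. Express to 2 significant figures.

The CYP1A2 pathway (60% of clearance) rises to 6× activity: 0.6 × 6 = 3.6.
The CYP2C19 pathway (24% of clearance) increases to 1.7× activity: 0.24 × 1.7 = 0.408.
The remaining 16% of clearance is unaffected.
New clearance relative to baseline: 3.6 + 0.408 + 0.16 = 4.168.
Net systemic exposure ratio = 1 / 4.168 = 0.24.

0.24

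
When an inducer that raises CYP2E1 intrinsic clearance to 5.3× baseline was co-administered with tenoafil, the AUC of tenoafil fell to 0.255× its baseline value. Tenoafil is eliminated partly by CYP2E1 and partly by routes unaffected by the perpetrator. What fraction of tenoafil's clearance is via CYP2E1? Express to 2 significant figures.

0.68

Let x = fm,CYP2E1. Because AUC ∝ 1/CL, relative clearance rose to 1/0.255 = 3.922.
Setting x·5.3 + (1 − x) = 3.922 and solving: x = (3.922 − 1)/(5.3 − 1) = 0.68.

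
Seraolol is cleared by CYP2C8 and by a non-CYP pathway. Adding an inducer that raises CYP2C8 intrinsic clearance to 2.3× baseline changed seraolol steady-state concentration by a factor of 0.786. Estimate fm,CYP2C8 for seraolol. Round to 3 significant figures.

Let fm be the CYP2C8 fraction. New clearance relative to baseline = fm × 2.3 + (1 − fm).
Steady-state concentration ratio = 1 / (new CL fraction), so new CL fraction = 1 / 0.786 = 1.272.
fm × 2.3 + 1 − fm = 1.272  ⇒  fm × (2.3 − 1) = 0.2723  ⇒  fm = 0.209.

0.209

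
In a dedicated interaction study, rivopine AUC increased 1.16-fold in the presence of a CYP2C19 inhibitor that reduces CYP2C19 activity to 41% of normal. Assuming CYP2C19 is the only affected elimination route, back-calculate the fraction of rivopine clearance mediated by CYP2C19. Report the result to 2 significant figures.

Let fm be the CYP2C19 fraction. New clearance relative to baseline = fm × 0.41 + (1 − fm).
AUC ratio = 1 / (new CL fraction), so new CL fraction = 1 / 1.16 = 0.8621.
fm × 0.41 + 1 − fm = 0.8621  ⇒  fm × (0.41 − 1) = −0.1379  ⇒  fm = 0.23.

0.23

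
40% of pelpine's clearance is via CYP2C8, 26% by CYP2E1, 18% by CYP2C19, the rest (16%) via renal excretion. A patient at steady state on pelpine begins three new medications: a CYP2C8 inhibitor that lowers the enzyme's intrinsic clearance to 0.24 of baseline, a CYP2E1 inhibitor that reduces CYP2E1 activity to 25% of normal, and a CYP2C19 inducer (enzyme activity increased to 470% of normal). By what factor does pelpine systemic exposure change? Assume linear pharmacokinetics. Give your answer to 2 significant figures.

0.86

CYP2C8: 0.4 × 0.24 = 0.096
CYP2E1: 0.26 × 0.25 = 0.065
CYP2C19: 0.18 × 4.7 = 0.846
Other: 0.16 (unchanged)
Relative clearance = 0.096 + 0.065 + 0.846 + 0.16 = 1.167.
Because systemic exposure varies inversely with clearance, the combined effect is 1 / 1.167 = 0.86.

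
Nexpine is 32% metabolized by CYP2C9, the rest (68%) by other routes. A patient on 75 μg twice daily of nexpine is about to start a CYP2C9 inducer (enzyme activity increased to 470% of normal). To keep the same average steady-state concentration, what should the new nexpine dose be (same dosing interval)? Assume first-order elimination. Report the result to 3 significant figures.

164 μg

The CYP2C9 pathway (32% of clearance) rises to 4.7× activity: 0.32 × 4.7 = 1.504.
Non-CYP routes (68%) are unchanged.
New clearance relative to baseline: 1.504 + 0.68 = 2.184.
Exposure is unchanged when dose changes in proportion to clearance. New dose = 75 μg × 2.184 = 164 μg.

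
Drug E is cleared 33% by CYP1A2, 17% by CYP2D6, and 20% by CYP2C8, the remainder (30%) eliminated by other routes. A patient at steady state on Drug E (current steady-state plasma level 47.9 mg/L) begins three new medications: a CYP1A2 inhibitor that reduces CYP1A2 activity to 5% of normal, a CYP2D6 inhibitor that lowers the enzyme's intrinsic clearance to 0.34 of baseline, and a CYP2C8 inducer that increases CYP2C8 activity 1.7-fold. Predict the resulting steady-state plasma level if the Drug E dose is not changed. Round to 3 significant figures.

67.1 mg/L

CYP1A2: 0.33 × 0.05 = 0.0165
CYP2D6: 0.17 × 0.34 = 0.0578
CYP2C8: 0.2 × 1.7 = 0.34
Other: 0.3 (unchanged)
New clearance relative to baseline: 0.0165 + 0.0578 + 0.34 + 0.3 = 0.7143.
Dividing the baseline by the relative clearance: 47.9 / 0.7143 = 67.1 mg/L.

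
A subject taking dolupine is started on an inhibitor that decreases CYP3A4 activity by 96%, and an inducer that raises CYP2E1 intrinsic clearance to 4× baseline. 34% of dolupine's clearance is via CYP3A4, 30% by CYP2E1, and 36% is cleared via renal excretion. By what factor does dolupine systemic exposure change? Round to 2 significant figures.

The CYP3A4 pathway (34% of clearance) falls to 0.04× activity: 0.34 × 0.04 = 0.0136.
The CYP2E1 pathway (30% of clearance) is boosted to 4× activity: 0.3 × 4 = 1.2.
Non-CYP routes (36%) are unchanged.
Relative clearance = 0.0136 + 1.2 + 0.36 = 1.5736.
Net systemic exposure ratio = 1 / 1.5736 = 0.64.

0.64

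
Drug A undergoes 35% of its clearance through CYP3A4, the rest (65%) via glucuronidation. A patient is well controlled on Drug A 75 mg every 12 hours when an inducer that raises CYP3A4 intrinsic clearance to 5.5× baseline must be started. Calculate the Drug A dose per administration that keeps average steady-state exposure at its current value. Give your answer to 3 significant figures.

193 mg

CYP3A4: 0.35 × 5.5 = 1.925
Other: 0.65 (unchanged)
CL_new/CL_old = 1.925 + 0.65 = 2.575.
Css,avg = (dose rate)/CL, so holding Css fixed requires dose ∝ CL: 75 × 2.575 = 193 mg.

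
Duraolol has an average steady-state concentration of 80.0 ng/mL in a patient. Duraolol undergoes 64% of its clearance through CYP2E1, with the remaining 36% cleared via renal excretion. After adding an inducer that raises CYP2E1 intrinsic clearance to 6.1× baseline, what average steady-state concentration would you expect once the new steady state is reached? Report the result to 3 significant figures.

The CYP2E1 pathway (64% of clearance) is boosted to 6.1× activity: 0.64 × 6.1 = 3.904.
The remaining 36% of clearance is unaffected.
CL_new/CL_old = 3.904 + 0.36 = 4.264.
New average steady-state concentration = baseline ÷ relative clearance = 80.0 / 4.264 = 18.8 ng/mL.

18.8 ng/mL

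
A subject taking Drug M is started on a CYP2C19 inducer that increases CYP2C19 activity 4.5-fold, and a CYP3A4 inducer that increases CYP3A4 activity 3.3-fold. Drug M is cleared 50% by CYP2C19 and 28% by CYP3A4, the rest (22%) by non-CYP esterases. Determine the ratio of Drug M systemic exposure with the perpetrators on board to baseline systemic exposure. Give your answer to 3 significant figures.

0.295

The CYP2C19 pathway (50% of clearance) increases to 4.5× activity: 0.5 × 4.5 = 2.25.
The CYP3A4 pathway (28% of clearance) is boosted to 3.3× activity: 0.28 × 3.3 = 0.924.
Non-CYP routes (22%) are unchanged.
CL_new/CL_old = 2.25 + 0.924 + 0.22 = 3.394.
Systemic exposure ∝ 1/CL: fold-change = 1 / 3.394 = 0.295.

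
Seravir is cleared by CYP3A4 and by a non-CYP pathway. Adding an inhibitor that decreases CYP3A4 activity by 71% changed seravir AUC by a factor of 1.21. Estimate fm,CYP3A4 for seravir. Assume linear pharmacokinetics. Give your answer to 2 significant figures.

0.24

Call the CYP3A4 fraction fm. After the interaction, CL_new/CL_old = fm × 0.29 + (1 − fm).
AUC ratio = 1 / (new CL fraction), so new CL fraction = 1 / 1.21 = 0.8264.
fm × 0.29 + 1 − fm = 0.8264  ⇒  fm × (0.29 − 1) = −0.1736  ⇒  fm = 0.24.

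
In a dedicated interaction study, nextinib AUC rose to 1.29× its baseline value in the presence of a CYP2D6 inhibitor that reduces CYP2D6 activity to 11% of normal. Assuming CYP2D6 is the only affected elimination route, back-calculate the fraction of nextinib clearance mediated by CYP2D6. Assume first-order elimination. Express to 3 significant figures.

0.253

CL'/CL = 1 / 1.29 = 0.7752
0.11·fm + (1 − fm) = 0.7752
fm = (0.7752 − 1) / (0.11 − 1) = 0.253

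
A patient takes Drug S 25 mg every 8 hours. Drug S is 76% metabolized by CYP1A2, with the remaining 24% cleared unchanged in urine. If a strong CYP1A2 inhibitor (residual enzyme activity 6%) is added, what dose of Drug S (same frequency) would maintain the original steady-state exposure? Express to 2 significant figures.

7.1 mg

The CYP1A2 pathway (76% of clearance) falls to 0.06× activity: 0.76 × 0.06 = 0.0456.
Non-CYP routes (24%) are unchanged.
New clearance relative to baseline: 0.0456 + 0.24 = 0.2856.
Exposure is unchanged when dose changes in proportion to clearance. New dose = 25 mg × 0.2856 = 7.1 mg.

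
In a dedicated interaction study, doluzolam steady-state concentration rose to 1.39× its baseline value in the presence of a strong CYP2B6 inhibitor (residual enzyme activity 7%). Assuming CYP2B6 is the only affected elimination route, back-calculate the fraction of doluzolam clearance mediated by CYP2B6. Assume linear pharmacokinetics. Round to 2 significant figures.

0.30

CL'/CL = 1 / 1.39 = 0.7194
0.07·fm + (1 − fm) = 0.7194
fm = (0.7194 − 1) / (0.07 − 1) = 0.30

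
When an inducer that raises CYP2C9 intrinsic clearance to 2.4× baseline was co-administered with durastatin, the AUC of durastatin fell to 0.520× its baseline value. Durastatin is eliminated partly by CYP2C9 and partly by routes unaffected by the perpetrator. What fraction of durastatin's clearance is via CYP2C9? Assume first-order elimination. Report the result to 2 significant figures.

0.66

Write x for the fraction cleared via CYP2C9. The observed AUC change means clearance rose to 1/0.520 = 1.923 of baseline.
Setting x·2.4 + (1 − x) = 1.923 and solving: x = (1.923 − 1)/(2.4 − 1) = 0.66.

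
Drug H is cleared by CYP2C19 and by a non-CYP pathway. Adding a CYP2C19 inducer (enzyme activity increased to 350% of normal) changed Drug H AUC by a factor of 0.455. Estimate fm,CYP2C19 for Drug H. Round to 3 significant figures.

0.479

Call the CYP2C19 fraction fm. After the interaction, CL_new/CL_old = fm × 3.5 + (1 − fm).
AUC ratio = 1 / (new CL fraction), so new CL fraction = 1 / 0.455 = 2.198.
fm × 3.5 + 1 − fm = 2.198  ⇒  fm × (3.5 − 1) = 1.198  ⇒  fm = 0.479.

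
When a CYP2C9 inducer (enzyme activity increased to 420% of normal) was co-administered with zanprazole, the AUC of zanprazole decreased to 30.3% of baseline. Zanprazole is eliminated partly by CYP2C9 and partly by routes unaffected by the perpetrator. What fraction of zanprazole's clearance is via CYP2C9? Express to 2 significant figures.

Let x = fm,CYP2C9. Because AUC ∝ 1/CL, relative clearance rose to 1/0.303 = 3.3.
Setting x·4.2 + (1 − x) = 3.3 and solving: x = (3.3 − 1)/(4.2 − 1) = 0.72.

0.72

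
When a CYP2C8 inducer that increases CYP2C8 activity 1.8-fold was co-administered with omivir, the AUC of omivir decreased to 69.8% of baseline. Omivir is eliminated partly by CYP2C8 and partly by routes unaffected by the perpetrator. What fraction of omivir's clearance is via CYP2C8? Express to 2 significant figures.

0.54

CL'/CL = 1 / 0.698 = 1.433
1.8·fm + (1 − fm) = 1.433
fm = (1.433 − 1) / (1.8 − 1) = 0.54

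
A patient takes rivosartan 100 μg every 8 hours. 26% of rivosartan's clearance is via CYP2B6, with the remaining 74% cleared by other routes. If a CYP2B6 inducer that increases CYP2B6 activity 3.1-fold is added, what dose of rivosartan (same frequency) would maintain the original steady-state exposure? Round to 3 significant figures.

155 μg

The CYP2B6 pathway (26% of clearance) is boosted to 3.1× activity: 0.26 × 3.1 = 0.806.
Non-CYP routes (74%) are unchanged.
CL_new/CL_old = 0.806 + 0.74 = 1.546.
Css,avg = (dose rate)/CL, so holding Css fixed requires dose ∝ CL: 100 × 1.546 = 155 μg.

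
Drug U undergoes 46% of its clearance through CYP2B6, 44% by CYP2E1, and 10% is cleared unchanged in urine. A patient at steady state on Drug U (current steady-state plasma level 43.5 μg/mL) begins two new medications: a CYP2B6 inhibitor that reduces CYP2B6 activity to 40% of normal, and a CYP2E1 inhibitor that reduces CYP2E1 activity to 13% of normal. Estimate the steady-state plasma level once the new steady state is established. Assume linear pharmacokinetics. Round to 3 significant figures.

127 μg/mL

The CYP2B6 pathway (46% of clearance) falls to 0.4× activity: 0.46 × 0.4 = 0.184.
The CYP2E1 pathway (44% of clearance) falls to 0.13× activity: 0.44 × 0.13 = 0.0572.
Non-CYP routes (10%) are unchanged.
New clearance relative to baseline: 0.184 + 0.0572 + 0.1 = 0.3412.
New steady-state plasma level = 43.5 / 0.3412 = 127 μg/mL (concentration scales inversely with clearance).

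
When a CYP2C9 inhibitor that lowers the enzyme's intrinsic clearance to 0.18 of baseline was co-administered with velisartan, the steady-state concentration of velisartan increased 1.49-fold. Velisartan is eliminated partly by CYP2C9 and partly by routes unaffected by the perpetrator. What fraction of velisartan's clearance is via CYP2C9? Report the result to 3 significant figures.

Let fm be the CYP2C9 fraction. New clearance relative to baseline = fm × 0.18 + (1 − fm).
Steady-state concentration ratio = 1 / (new CL fraction), so new CL fraction = 1 / 1.49 = 0.6711.
fm × 0.18 + 1 − fm = 0.6711  ⇒  fm × (0.18 − 1) = −0.3289  ⇒  fm = 0.401.

0.401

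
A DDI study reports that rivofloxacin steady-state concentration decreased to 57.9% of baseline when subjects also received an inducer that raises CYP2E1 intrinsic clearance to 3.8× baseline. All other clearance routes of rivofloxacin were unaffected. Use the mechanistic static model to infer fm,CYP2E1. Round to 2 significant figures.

Let x = fm,CYP2E1. Because steady-state concentration ∝ 1/CL, relative clearance rose to 1/0.579 = 1.727.
Only the CYP2E1 route changed, so 1.727 = x·3.8 + (1 − x), giving x = 0.26.

0.26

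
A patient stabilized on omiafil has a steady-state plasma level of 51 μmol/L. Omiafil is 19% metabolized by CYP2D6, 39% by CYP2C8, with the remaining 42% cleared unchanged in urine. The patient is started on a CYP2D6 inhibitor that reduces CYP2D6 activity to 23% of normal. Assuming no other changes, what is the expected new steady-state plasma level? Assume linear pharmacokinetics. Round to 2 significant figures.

60 μmol/L

The CYP2D6 pathway (19% of clearance) drops to 0.23× activity: 0.19 × 0.23 = 0.0437.
CYP2C8 (39%) and the residual 42% are unaffected.
CL_new/CL_old = 0.0437 + 0.39 + 0.42 = 0.8537.
With dosing unchanged, steady-state plasma level scales as 1/CL: 51 / 0.8537 = 60 μmol/L.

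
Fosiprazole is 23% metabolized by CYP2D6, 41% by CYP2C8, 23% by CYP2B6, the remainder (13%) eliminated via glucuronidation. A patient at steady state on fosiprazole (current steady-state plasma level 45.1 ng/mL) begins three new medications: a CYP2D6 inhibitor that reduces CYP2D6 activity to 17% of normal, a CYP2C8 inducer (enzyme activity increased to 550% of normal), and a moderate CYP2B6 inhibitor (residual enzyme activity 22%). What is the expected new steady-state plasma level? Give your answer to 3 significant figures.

18.2 ng/mL

The CYP2D6 pathway (23% of clearance) drops to 0.17× activity: 0.23 × 0.17 = 0.0391.
The CYP2C8 pathway (41% of clearance) is boosted to 5.5× activity: 0.41 × 5.5 = 2.255.
The CYP2B6 pathway (23% of clearance) drops to 0.22× activity: 0.23 × 0.22 = 0.0506.
Non-CYP routes (13%) are unchanged.
New clearance relative to baseline: 0.0391 + 2.255 + 0.0506 + 0.13 = 2.4747.
New steady-state plasma level = 45.1 / 2.4747 = 18.2 ng/mL (concentration scales inversely with clearance).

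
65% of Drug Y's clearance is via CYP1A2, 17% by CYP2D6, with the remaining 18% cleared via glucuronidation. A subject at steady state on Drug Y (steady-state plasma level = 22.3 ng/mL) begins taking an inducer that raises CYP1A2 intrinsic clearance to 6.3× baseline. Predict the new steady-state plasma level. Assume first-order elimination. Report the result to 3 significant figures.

5.02 ng/mL

CYP1A2: 0.65 × 6.3 = 4.095
CYP2D6: 0.17 (unchanged)
Other: 0.18 (unchanged)
Relative clearance = 4.095 + 0.17 + 0.18 = 4.445.
With dosing unchanged, steady-state plasma level scales as 1/CL: 22.3 / 4.445 = 5.02 ng/mL.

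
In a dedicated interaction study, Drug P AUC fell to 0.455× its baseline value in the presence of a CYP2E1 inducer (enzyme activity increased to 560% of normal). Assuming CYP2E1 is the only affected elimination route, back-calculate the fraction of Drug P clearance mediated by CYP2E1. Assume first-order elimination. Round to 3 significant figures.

0.260

CL'/CL = 1 / 0.455 = 2.198
5.6·fm + (1 − fm) = 2.198
fm = (2.198 − 1) / (5.6 − 1) = 0.260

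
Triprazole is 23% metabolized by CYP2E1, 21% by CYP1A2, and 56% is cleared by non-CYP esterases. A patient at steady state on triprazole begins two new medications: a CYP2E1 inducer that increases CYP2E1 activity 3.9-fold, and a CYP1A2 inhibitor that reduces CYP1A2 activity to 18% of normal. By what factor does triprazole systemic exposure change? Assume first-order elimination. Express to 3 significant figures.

0.669

The CYP2E1 pathway (23% of clearance) rises to 3.9× activity: 0.23 × 3.9 = 0.897.
The CYP1A2 pathway (21% of clearance) falls to 0.18× activity: 0.21 × 0.18 = 0.0378.
Non-CYP routes (56%) are unchanged.
New clearance relative to baseline: 0.897 + 0.0378 + 0.56 = 1.4948.
Because systemic exposure varies inversely with clearance, the combined effect is 1 / 1.4948 = 0.669.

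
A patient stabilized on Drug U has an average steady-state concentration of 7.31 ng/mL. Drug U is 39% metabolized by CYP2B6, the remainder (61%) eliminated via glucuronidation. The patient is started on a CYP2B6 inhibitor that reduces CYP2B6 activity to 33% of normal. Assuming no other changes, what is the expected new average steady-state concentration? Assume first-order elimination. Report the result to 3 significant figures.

9.90 ng/mL

The CYP2B6 pathway (39% of clearance) falls to 0.33× activity: 0.39 × 0.33 = 0.1287.
Non-CYP routes (61%) are unchanged.
New clearance relative to baseline: 0.1287 + 0.61 = 0.7387.
Average steady-state concentration ∝ 1/CL, so new value = 7.31 / 0.7387 = 9.90 ng/mL.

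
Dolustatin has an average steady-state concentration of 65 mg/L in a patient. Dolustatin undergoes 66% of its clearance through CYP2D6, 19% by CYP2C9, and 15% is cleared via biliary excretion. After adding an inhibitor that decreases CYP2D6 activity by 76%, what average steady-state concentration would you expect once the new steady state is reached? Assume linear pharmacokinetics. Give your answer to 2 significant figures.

1.3 × 10² mg/L

The CYP2D6 pathway (66% of clearance) drops to 0.24× activity: 0.66 × 0.24 = 0.1584.
CYP2C9 (19%) and the residual 15% are unaffected.
New clearance relative to baseline: 0.1584 + 0.19 + 0.15 = 0.4984.
With dosing unchanged, average steady-state concentration scales as 1/CL: 65 / 0.4984 = 1.3 × 10² mg/L.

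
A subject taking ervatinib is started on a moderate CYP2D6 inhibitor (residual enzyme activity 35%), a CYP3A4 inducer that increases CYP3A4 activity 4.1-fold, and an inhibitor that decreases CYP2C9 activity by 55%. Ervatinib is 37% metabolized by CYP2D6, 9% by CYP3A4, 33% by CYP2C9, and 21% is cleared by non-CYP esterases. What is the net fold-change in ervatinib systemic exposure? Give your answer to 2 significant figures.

1.2

CYP2D6: 0.37 × 0.35 = 0.1295
CYP3A4: 0.09 × 4.1 = 0.369
CYP2C9: 0.33 × 0.45 = 0.1485
Other: 0.21 (unchanged)
CL_new/CL_old = 0.1295 + 0.369 + 0.1485 + 0.21 = 0.857.
Net systemic exposure ratio = 1 / 0.857 = 1.2.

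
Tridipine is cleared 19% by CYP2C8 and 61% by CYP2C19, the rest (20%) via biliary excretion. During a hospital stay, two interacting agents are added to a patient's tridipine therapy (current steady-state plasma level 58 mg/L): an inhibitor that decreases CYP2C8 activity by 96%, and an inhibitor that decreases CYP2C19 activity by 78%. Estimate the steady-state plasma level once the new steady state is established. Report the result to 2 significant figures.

1.7 × 10² mg/L

CYP2C8: 0.19 × 0.04 = 0.0076
CYP2C19: 0.61 × 0.22 = 0.1342
Other: 0.2 (unchanged)
Relative clearance = 0.0076 + 0.1342 + 0.2 = 0.3418.
Dividing the baseline by the relative clearance: 58 / 0.3418 = 1.7 × 10² mg/L.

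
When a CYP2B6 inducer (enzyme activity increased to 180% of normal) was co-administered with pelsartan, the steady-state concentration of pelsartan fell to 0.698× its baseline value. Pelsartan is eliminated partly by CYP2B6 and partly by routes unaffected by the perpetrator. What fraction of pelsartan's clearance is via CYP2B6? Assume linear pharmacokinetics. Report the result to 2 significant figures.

CL'/CL = 1 / 0.698 = 1.433
1.8·fm + (1 − fm) = 1.433
fm = (1.433 − 1) / (1.8 − 1) = 0.54

0.54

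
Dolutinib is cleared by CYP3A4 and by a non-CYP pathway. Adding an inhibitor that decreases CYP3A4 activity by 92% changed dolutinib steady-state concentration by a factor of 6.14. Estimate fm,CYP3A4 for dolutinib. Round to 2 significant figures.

0.91

Write x for the fraction cleared via CYP3A4. The observed steady-state concentration change means clearance fell to 1/6.14 = 0.1629 of baseline.
Only the CYP3A4 route changed, so 0.1629 = x·0.08 + (1 − x), giving x = 0.91.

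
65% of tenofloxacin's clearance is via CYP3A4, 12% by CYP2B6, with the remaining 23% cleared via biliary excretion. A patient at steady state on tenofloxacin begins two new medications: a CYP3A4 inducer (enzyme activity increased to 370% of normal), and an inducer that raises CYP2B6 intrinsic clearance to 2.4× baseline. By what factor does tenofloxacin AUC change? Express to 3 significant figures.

CYP3A4: 0.65 × 3.7 = 2.405
CYP2B6: 0.12 × 2.4 = 0.288
Other: 0.23 (unchanged)
New clearance relative to baseline: 2.405 + 0.288 + 0.23 = 2.923.
Because AUC varies inversely with clearance, the combined effect is 1 / 2.923 = 0.342.

0.342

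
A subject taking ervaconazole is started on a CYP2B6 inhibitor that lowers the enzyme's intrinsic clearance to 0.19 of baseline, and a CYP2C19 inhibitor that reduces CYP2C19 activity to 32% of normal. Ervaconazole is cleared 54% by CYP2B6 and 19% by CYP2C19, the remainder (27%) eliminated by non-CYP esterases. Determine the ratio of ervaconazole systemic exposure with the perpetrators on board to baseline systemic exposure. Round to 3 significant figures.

CYP2B6: 0.54 × 0.19 = 0.1026
CYP2C19: 0.19 × 0.32 = 0.0608
Other: 0.27 (unchanged)
CL_new/CL_old = 0.1026 + 0.0608 + 0.27 = 0.4334.
Systemic exposure ∝ 1/CL: fold-change = 1 / 0.4334 = 2.31.

2.31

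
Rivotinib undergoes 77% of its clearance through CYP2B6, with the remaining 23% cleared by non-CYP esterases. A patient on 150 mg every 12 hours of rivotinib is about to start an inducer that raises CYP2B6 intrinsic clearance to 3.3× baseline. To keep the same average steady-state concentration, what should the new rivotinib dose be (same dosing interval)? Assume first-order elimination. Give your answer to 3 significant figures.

The CYP2B6 pathway (77% of clearance) is boosted to 3.3× activity: 0.77 × 3.3 = 2.541.
The remaining 23% of clearance is unaffected.
Relative clearance = 2.541 + 0.23 = 2.771.
Css,avg = (dose rate)/CL, so holding Css fixed requires dose ∝ CL: 150 × 2.771 = 416 mg.

416 mg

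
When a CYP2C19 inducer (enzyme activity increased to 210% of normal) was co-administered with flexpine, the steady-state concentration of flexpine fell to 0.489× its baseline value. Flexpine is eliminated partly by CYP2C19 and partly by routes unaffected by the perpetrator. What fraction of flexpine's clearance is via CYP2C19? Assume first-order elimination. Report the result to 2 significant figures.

0.95

CL'/CL = 1 / 0.489 = 2.045
2.1·fm + (1 − fm) = 2.045
fm = (2.045 − 1) / (2.1 − 1) = 0.95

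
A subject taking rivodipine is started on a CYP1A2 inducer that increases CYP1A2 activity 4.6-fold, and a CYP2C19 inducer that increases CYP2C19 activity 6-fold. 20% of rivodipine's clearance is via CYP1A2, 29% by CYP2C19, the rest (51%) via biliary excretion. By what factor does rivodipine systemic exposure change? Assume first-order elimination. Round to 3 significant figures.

0.315

The CYP1A2 pathway (20% of clearance) increases to 4.6× activity: 0.2 × 4.6 = 0.92.
The CYP2C19 pathway (29% of clearance) increases to 6× activity: 0.29 × 6 = 1.74.
The remaining 51% of clearance is unaffected.
Relative clearance = 0.92 + 1.74 + 0.51 = 3.17.
Because systemic exposure varies inversely with clearance, the combined effect is 1 / 3.17 = 0.315.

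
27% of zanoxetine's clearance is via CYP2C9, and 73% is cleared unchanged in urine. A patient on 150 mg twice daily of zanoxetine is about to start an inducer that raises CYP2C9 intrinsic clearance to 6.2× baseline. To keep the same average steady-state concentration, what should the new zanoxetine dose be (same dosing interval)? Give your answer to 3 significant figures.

The CYP2C9 pathway (27% of clearance) is boosted to 6.2× activity: 0.27 × 6.2 = 1.674.
Non-CYP routes (73%) are unchanged.
New clearance relative to baseline: 1.674 + 0.73 = 2.404.
To maintain the same steady-state level, dose must scale with clearance: new dose = 150 × 2.404 = 361 mg.

361 mg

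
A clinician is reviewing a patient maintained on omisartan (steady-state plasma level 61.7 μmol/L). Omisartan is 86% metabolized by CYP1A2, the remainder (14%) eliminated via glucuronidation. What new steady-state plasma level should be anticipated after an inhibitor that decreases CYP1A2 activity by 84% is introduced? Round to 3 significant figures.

CYP1A2: 0.86 × 0.16 = 0.1376
Other: 0.14 (unchanged)
Relative clearance = 0.1376 + 0.14 = 0.2776.
With dosing unchanged, steady-state plasma level scales as 1/CL: 61.7 / 0.2776 = 222 μmol/L.

222 μmol/L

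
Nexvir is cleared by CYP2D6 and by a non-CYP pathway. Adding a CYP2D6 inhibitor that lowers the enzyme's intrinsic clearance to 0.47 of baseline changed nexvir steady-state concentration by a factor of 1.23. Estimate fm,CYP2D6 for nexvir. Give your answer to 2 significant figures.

CL'/CL = 1 / 1.23 = 0.813
0.47·fm + (1 − fm) = 0.813
fm = (0.813 − 1) / (0.47 − 1) = 0.35

0.35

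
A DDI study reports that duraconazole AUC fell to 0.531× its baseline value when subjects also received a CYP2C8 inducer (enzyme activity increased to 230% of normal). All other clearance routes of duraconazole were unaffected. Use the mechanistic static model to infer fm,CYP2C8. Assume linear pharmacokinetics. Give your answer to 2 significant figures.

CL'/CL = 1 / 0.531 = 1.883
2.3·fm + (1 − fm) = 1.883
fm = (1.883 − 1) / (2.3 − 1) = 0.68

0.68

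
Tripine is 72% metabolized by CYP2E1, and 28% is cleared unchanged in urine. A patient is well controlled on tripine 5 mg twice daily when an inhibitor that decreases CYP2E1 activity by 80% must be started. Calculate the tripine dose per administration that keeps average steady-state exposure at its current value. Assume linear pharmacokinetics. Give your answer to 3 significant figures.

CYP2E1: 0.72 × 0.2 = 0.144
Other: 0.28 (unchanged)
Relative clearance = 0.144 + 0.28 = 0.424.
To maintain the same steady-state level, dose must scale with clearance: new dose = 5 × 0.424 = 2.12 mg.

2.12 mg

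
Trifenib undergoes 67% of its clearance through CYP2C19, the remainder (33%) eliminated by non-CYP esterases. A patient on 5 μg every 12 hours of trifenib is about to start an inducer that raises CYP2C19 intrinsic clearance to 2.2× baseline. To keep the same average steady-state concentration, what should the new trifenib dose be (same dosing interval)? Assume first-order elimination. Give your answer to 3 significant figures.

The CYP2C19 pathway (67% of clearance) is boosted to 2.2× activity: 0.67 × 2.2 = 1.474.
Non-CYP routes (33%) are unchanged.
New clearance relative to baseline: 1.474 + 0.33 = 1.804.
To maintain the same steady-state level, dose must scale with clearance: new dose = 5 × 1.804 = 9.02 μg.

9.02 μg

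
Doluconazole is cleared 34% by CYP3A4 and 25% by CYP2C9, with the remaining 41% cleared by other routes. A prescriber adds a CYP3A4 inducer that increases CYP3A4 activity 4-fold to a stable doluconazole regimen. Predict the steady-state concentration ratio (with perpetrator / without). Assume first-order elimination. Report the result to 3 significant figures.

0.495

CYP3A4: 0.34 × 4 = 1.36
CYP2C9: 0.25 (unchanged)
Other: 0.41 (unchanged)
Relative clearance = 1.36 + 0.25 + 0.41 = 2.02.
Steady-state concentration is inversely proportional to clearance, so the fold-change is 1 / 2.02 = 0.495.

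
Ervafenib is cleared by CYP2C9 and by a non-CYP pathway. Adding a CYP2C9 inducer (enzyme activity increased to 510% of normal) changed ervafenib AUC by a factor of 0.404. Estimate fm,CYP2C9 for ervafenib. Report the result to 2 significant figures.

CL'/CL = 1 / 0.404 = 2.475
5.1·fm + (1 − fm) = 2.475
fm = (2.475 − 1) / (5.1 − 1) = 0.36

0.36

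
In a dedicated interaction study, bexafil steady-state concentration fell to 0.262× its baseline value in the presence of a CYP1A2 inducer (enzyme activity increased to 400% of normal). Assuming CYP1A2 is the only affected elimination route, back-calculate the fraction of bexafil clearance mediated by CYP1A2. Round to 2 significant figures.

Call the CYP1A2 fraction fm. After the interaction, CL_new/CL_old = fm × 4 + (1 − fm).
Steady-state concentration ratio = 1 / (new CL fraction), so new CL fraction = 1 / 0.262 = 3.817.
fm × 4 + 1 − fm = 3.817  ⇒  fm × (4 − 1) = 2.817  ⇒  fm = 0.94.

0.94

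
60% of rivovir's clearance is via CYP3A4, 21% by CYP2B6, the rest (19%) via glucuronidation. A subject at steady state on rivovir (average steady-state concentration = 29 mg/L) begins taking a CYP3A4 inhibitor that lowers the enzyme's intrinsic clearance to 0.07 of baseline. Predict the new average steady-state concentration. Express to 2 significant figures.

66 mg/L

The CYP3A4 pathway (60% of clearance) falls to 0.07× activity: 0.6 × 0.07 = 0.042.
CYP2B6 (21%) and the residual 19% are unaffected.
CL_new/CL_old = 0.042 + 0.21 + 0.19 = 0.442.
With dosing unchanged, average steady-state concentration scales as 1/CL: 29 / 0.442 = 66 mg/L.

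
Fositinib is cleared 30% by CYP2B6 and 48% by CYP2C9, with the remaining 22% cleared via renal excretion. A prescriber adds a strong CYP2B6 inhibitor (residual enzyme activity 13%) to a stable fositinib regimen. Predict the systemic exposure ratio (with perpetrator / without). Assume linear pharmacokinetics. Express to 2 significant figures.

The CYP2B6 pathway (30% of clearance) drops to 0.13× activity: 0.3 × 0.13 = 0.039.
CYP2C9 (48%) and the residual 22% are unaffected.
Relative clearance = 0.039 + 0.48 + 0.22 = 0.739.
Systemic exposure ratio = CL_old/CL_new = 1 / 0.739 = 1.4.

1.4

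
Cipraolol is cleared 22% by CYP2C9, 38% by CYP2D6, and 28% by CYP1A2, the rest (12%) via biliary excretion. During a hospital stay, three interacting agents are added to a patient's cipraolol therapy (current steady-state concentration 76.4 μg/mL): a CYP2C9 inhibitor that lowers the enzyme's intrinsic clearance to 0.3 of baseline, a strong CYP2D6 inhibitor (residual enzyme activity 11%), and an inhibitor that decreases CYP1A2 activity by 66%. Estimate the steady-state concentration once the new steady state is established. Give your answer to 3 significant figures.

CYP2C9: 0.22 × 0.3 = 0.066
CYP2D6: 0.38 × 0.11 = 0.0418
CYP1A2: 0.28 × 0.34 = 0.0952
Other: 0.12 (unchanged)
Relative clearance = 0.066 + 0.0418 + 0.0952 + 0.12 = 0.323.
Dividing the baseline by the relative clearance: 76.4 / 0.323 = 237 μg/mL.

237 μg/mL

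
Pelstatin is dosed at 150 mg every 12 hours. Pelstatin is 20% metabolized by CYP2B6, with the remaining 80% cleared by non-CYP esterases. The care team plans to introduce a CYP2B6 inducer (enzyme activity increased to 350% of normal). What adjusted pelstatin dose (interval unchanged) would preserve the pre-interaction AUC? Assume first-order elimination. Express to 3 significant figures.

225 mg

The CYP2B6 pathway (20% of clearance) increases to 3.5× activity: 0.2 × 3.5 = 0.7.
Non-CYP routes (80%) are unchanged.
New clearance relative to baseline: 0.7 + 0.8 = 1.5.
Css,avg = (dose rate)/CL, so holding Css fixed requires dose ∝ CL: 150 × 1.5 = 225 mg.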